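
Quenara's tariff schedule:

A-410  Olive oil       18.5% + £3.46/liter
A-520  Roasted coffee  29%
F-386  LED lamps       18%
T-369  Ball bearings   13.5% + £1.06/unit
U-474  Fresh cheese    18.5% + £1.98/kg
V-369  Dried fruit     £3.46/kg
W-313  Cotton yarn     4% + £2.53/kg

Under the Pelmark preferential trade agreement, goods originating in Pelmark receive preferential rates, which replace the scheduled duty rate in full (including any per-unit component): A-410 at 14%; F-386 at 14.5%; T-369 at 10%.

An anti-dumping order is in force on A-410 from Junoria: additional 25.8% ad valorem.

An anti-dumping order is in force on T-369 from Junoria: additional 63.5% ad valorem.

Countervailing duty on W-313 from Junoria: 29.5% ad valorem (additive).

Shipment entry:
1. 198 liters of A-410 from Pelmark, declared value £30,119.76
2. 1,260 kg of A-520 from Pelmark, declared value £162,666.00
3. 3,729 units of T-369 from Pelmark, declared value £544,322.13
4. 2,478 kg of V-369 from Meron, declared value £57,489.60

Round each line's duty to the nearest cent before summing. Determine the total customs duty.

£114,396.00

Line 1 (A-410, Pelmark, 198 liters, £30,119.76):
Base rate for A-410 is 18.5% + £3.46/liter.
Origin Pelmark qualifies under the Quenara–Pelmark agreement and A-410 is covered: preferential rate 14% applies instead.
The additional-duty order on A-410 targets Junoria, not Pelmark; it does not apply.
Duty = £30,119.76 × 14% = £4,216.77.
Line 2 (A-520, Pelmark, 1,260 kg, £162,666.00):
Base rate for A-520 is 29%.
Origin Pelmark is the FTA partner but A-520 is not on the preference list; base rate stands.
Duty = £162,666.00 × 29% = £47,173.14.
Line 3 (T-369, Pelmark, 3,729 units, £544,322.13):
Base rate for T-369 is 13.5% + £1.06/unit.
Origin Pelmark qualifies under the Quenara–Pelmark agreement and T-369 is covered: preferential rate 10% applies instead.
The additional-duty order on T-369 targets Junoria, not Pelmark; it does not apply.
Duty = £544,322.13 × 10% = £54,432.21.
Line 4 (V-369, Meron, 2,478 kg, £57,489.60):
Base rate for V-369 is £3.46/kg.
Duty = 2,478 × £3.46 = £8,573.88.
Total = £4,216.77 + £47,173.14 + £54,432.21 + £8,573.88 = £114,396.00.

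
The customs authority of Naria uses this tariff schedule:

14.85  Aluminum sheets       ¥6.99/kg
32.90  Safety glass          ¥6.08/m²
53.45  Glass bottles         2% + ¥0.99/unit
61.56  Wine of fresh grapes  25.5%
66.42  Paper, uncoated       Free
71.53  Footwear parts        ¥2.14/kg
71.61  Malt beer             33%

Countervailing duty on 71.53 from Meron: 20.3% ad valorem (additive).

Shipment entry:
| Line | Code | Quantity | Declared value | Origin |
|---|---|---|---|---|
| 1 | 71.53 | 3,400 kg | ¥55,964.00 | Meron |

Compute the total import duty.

Line 1 (71.53, Meron, 3,400 kg, ¥55,964.00):
Base rate for 71.53 is ¥2.14/kg.
Additional duty on 71.53 from Meron: +20.3% ad valorem. Applied ad valorem rate = 20.3%.
Duty = ¥55,964.00 × 20.3% + 3,400 × ¥2.14 = ¥18,636.69.

¥18,636.69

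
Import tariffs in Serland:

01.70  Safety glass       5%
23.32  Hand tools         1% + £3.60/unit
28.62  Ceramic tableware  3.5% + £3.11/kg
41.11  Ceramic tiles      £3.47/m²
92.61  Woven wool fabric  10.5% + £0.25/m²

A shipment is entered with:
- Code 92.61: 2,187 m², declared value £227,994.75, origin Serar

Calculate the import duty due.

£24,486.20

Line 1 (92.61, Serar, 2,187 m², £227,994.75):
Base rate for 92.61 is 10.5% + £0.25/m².
Duty = £227,994.75 × 10.5% + 2,187 × £0.25 = £24,486.20.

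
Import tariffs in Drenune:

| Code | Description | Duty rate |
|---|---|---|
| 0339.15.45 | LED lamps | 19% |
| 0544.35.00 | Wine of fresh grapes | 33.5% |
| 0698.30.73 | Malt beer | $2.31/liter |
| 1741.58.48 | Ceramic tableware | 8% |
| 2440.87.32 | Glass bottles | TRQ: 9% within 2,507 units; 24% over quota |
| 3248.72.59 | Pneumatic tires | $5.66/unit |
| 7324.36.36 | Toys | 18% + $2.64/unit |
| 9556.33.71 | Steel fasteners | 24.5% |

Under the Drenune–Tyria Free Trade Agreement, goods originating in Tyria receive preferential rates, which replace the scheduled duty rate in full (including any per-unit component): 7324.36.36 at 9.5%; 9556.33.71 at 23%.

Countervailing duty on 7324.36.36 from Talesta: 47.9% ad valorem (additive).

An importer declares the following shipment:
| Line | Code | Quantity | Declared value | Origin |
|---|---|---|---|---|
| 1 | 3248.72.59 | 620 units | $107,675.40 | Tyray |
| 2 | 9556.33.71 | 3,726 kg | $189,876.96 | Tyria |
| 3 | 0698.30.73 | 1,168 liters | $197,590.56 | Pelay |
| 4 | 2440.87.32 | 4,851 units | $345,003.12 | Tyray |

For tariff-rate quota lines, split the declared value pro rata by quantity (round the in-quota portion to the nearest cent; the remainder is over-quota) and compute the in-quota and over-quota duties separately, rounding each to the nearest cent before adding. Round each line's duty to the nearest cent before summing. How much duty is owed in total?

$105,935.06

Line 1 (3248.72.59, Tyray, 620 units, $107,675.40):
Base rate for 3248.72.59 is $5.66/unit.
Duty = 620 × $5.66 = $3,509.20.
Line 2 (9556.33.71, Tyria, 3,726 kg, $189,876.96):
Base rate for 9556.33.71 is 24.5%.
Origin Tyria qualifies under the Drenune–Tyria agreement and 9556.33.71 is covered: preferential rate 23% applies instead.
Duty = $189,876.96 × 23% = $43,671.70.
Line 3 (0698.30.73, Pelay, 1,168 liters, $197,590.56):
Base rate for 0698.30.73 is $2.31/liter.
Duty = 1,168 × $2.31 = $2,698.08.
Line 4 (2440.87.32, Tyray, 4,851 units, $345,003.12):
Code 2440.87.32 is under a tariff-rate quota (threshold 2,507 units). In-quota: 2,507 units at 9%; over-quota: 2,344 units at 24%.
Pro-rata value split: in-quota = $345,003.12 × 2,507/4,851 = $178,297.84; over-quota = $345,003.12 − $178,297.84 = $166,705.28.
In-quota duty = $178,297.84 × 9% = $16,046.81. Over-quota duty = $166,705.28 × 24% = $40,009.27.
Line duty = $16,046.81 + $40,009.27 = $56,056.08.
Total = $3,509.20 + $43,671.70 + $2,698.08 + $56,056.08 = $105,935.06.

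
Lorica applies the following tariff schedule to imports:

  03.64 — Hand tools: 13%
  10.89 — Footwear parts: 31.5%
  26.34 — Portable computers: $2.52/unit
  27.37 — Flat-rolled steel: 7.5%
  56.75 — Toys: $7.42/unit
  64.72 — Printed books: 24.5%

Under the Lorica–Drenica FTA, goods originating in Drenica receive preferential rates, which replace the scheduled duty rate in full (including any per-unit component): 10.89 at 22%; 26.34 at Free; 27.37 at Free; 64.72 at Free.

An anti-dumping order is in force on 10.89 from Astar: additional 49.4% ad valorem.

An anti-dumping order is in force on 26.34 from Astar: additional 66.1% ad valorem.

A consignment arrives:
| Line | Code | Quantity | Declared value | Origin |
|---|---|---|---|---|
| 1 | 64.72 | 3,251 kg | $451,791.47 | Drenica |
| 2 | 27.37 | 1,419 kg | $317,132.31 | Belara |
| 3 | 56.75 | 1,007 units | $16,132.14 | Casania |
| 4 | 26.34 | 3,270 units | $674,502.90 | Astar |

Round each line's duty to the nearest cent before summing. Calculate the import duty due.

Line 1 (64.72, Drenica, 3,251 kg, $451,791.47):
Base rate for 64.72 is 24.5%.
Origin Drenica qualifies under the Lorica–Drenica agreement and 64.72 is covered: preferential rate Free applies instead.
Duty = $451,791.47 × 0% = $0.00.
Line 2 (27.37, Belara, 1,419 kg, $317,132.31):
Base rate for 27.37 is 7.5%.
27.37 has an FTA preferential rate, but origin Belara is not Drenica; base rate stands.
Duty = $317,132.31 × 7.5% = $23,784.92.
Line 3 (56.75, Casania, 1,007 units, $16,132.14):
Base rate for 56.75 is $7.42/unit.
Duty = 1,007 × $7.42 = $7,471.94.
Line 4 (26.34, Astar, 3,270 units, $674,502.90):
Base rate for 26.34 is $2.52/unit.
26.34 has an FTA preferential rate, but origin Astar is not Drenica; base rate stands.
Additional duty on 26.34 from Astar: +66.1% ad valorem. Applied ad valorem rate = 66.1%.
Duty = $674,502.90 × 66.1% + 3,270 × $2.52 = $454,086.82.
Total = $0.00 + $23,784.92 + $7,471.94 + $454,086.82 = $485,343.68.

$485,343.68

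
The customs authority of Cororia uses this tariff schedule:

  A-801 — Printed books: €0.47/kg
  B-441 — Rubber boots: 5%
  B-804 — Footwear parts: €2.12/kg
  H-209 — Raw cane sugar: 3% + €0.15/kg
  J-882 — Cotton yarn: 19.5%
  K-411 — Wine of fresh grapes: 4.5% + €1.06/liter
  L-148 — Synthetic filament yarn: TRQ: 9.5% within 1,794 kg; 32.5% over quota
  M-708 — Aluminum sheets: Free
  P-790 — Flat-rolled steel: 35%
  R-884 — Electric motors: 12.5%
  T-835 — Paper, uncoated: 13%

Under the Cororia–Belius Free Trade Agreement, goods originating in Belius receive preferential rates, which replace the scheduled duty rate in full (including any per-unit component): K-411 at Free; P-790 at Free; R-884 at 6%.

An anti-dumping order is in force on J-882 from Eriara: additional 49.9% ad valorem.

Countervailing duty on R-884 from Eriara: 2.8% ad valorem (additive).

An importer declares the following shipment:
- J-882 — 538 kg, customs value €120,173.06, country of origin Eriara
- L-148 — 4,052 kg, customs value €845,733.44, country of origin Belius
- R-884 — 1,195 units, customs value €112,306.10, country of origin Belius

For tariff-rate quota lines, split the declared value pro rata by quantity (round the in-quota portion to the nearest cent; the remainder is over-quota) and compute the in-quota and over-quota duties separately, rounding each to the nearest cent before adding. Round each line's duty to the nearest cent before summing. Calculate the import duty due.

Line 1 (J-882, Eriara, 538 kg, €120,173.06):
Base rate for J-882 is 19.5%.
Additional duty on J-882 from Eriara: +49.9%. Applied ad valorem rate: 19.5% + 49.9% = 69.4%.
Duty = €120,173.06 × 69.4% = €83,400.10.
Line 2 (L-148, Belius, 4,052 kg, €845,733.44):
Code L-148 is under a tariff-rate quota (threshold 1,794 kg). In-quota: 1,794 kg at 9.5%; over-quota: 2,258 kg at 32.5%.
Pro-rata value split: in-quota = €845,733.44 × 1,794/4,052 = €374,443.68; over-quota = €845,733.44 − €374,443.68 = €471,289.76.
In-quota duty = €374,443.68 × 9.5% = €35,572.15. Over-quota duty = €471,289.76 × 32.5% = €153,169.17.
Line duty = €35,572.15 + €153,169.17 = €188,741.32.
Line 3 (R-884, Belius, 1,195 units, €112,306.10):
Base rate for R-884 is 12.5%.
Origin Belius qualifies under the Cororia–Belius agreement and R-884 is covered: preferential rate 6% applies instead.
The additional-duty order on R-884 targets Eriara, not Belius; it does not apply.
Duty = €112,306.10 × 6% = €6,738.37.
Total = €83,400.10 + €188,741.32 + €6,738.37 = €278,879.79.

€278,879.79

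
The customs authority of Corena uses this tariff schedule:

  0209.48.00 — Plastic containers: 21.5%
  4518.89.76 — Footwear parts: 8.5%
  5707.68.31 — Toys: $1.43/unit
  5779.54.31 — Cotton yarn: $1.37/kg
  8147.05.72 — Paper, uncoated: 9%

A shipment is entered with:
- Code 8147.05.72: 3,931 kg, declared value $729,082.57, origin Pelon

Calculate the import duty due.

Line 1 (8147.05.72, Pelon, 3,931 kg, $729,082.57):
Base rate for 8147.05.72 is 9%.
Duty = $729,082.57 × 9% = $65,617.43.

$65,617.43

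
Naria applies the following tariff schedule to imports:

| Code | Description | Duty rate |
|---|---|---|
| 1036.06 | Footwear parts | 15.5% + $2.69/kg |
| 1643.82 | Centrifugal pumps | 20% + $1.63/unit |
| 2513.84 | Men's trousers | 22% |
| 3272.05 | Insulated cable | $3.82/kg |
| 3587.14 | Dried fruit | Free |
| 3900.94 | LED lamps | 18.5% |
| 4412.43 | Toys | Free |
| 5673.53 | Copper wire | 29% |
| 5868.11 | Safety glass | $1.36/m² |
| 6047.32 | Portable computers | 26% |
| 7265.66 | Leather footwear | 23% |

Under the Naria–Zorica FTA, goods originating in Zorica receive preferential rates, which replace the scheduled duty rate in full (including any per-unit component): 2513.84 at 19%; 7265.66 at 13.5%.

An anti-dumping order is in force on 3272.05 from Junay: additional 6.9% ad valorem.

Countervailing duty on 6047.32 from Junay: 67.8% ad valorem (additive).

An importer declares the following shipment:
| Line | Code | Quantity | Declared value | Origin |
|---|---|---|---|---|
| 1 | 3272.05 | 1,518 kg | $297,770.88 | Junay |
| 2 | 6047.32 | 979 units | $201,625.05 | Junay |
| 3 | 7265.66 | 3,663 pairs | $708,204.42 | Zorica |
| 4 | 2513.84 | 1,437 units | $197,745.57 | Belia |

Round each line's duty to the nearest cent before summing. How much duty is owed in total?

Line 1 (3272.05, Junay, 1,518 kg, $297,770.88):
Base rate for 3272.05 is $3.82/kg.
Additional duty on 3272.05 from Junay: +6.9% ad valorem. Applied ad valorem rate = 6.9%.
Duty = $297,770.88 × 6.9% + 1,518 × $3.82 = $26,344.95.
Line 2 (6047.32, Junay, 979 units, $201,625.05):
Base rate for 6047.32 is 26%.
Additional duty on 6047.32 from Junay: +67.8%. Applied ad valorem rate: 26% + 67.8% = 93.8%.
Duty = $201,625.05 × 93.8% = $189,124.30.
Line 3 (7265.66, Zorica, 3,663 pairs, $708,204.42):
Base rate for 7265.66 is 23%.
Origin Zorica qualifies under the Naria–Zorica agreement and 7265.66 is covered: preferential rate 13.5% applies instead.
Duty = $708,204.42 × 13.5% = $95,607.60.
Line 4 (2513.84, Belia, 1,437 units, $197,745.57):
Base rate for 2513.84 is 22%.
2513.84 has an FTA preferential rate, but origin Belia is not Zorica; base rate stands.
Duty = $197,745.57 × 22% = $43,504.03.
Total = $26,344.95 + $189,124.30 + $95,607.60 + $43,504.03 = $354,580.88.

$354,580.88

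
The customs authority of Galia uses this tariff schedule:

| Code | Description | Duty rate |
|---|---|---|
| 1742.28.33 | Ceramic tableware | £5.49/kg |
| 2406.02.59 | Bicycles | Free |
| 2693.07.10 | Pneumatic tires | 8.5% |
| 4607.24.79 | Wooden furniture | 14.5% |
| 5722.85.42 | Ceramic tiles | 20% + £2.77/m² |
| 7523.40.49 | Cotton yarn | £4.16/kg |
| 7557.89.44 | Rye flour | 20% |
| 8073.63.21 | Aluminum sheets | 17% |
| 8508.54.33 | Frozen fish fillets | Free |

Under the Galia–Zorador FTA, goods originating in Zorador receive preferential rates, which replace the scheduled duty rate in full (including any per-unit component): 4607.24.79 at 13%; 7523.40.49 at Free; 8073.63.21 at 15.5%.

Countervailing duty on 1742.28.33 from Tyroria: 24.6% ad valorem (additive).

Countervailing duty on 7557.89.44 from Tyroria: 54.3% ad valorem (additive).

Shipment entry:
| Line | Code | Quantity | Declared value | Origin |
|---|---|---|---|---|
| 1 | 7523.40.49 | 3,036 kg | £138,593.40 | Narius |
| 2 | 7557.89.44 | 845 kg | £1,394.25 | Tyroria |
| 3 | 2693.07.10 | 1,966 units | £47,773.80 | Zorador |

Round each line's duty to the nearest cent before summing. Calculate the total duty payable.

Line 1 (7523.40.49, Narius, 3,036 kg, £138,593.40):
Base rate for 7523.40.49 is £4.16/kg.
7523.40.49 has an FTA preferential rate, but origin Narius is not Zorador; base rate stands.
Duty = 3,036 × £4.16 = £12,629.76.
Line 2 (7557.89.44, Tyroria, 845 kg, £1,394.25):
Base rate for 7557.89.44 is 20%.
Additional duty on 7557.89.44 from Tyroria: +54.3%. Applied ad valorem rate: 20% + 54.3% = 74.3%.
Duty = £1,394.25 × 74.3% = £1,035.93.
Line 3 (2693.07.10, Zorador, 1,966 units, £47,773.80):
Base rate for 2693.07.10 is 8.5%.
Origin Zorador is the FTA partner but 2693.07.10 is not on the preference list; base rate stands.
Duty = £47,773.80 × 8.5% = £4,060.77.
Total = £12,629.76 + £1,035.93 + £4,060.77 = £17,726.46.

£17,726.46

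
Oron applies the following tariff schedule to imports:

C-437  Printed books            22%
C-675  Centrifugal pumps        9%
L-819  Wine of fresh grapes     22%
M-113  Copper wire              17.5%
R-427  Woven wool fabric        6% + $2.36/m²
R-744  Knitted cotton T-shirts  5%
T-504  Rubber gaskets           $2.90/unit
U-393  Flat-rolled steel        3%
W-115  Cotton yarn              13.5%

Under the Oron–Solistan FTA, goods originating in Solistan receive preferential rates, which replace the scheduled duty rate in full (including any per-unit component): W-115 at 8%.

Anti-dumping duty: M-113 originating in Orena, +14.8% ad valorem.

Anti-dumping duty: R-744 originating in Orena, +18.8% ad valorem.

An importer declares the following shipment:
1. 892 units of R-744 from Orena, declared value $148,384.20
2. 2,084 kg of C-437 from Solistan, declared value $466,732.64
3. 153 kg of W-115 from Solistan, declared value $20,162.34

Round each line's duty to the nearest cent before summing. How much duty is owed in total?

Line 1 (R-744, Orena, 892 units, $148,384.20):
Base rate for R-744 is 5%.
Additional duty on R-744 from Orena: +18.8%. Applied ad valorem rate: 5% + 18.8% = 23.8%.
Duty = $148,384.20 × 23.8% = $35,315.44.
Line 2 (C-437, Solistan, 2,084 kg, $466,732.64):
Base rate for C-437 is 22%.
Origin Solistan is the FTA partner but C-437 is not on the preference list; base rate stands.
Duty = $466,732.64 × 22% = $102,681.18.
Line 3 (W-115, Solistan, 153 kg, $20,162.34):
Base rate for W-115 is 13.5%.
Origin Solistan qualifies under the Oron–Solistan agreement and W-115 is covered: preferential rate 8% applies instead.
Duty = $20,162.34 × 8% = $1,612.99.
Total = $35,315.44 + $102,681.18 + $1,612.99 = $139,609.61.

$139,609.61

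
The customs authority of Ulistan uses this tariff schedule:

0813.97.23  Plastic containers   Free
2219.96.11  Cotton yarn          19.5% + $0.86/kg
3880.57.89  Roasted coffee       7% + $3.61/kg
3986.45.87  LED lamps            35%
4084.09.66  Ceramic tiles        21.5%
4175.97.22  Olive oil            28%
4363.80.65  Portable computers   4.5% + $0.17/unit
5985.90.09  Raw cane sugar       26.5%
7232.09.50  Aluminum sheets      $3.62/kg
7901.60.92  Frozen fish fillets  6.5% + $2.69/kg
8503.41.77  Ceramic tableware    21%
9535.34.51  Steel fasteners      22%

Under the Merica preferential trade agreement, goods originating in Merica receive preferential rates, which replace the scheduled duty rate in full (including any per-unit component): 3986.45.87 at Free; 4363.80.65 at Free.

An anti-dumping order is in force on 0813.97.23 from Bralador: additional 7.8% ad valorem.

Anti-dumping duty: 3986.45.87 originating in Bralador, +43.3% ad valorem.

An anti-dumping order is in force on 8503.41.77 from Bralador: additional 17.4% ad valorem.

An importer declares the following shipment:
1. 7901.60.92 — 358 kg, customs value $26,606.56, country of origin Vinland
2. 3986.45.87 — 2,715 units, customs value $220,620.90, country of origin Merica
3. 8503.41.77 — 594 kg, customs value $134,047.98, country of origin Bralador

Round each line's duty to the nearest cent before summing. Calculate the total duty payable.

$54,166.87

Line 1 (7901.60.92, Vinland, 358 kg, $26,606.56):
Base rate for 7901.60.92 is 6.5% + $2.69/kg.
Duty = $26,606.56 × 6.5% + 358 × $2.69 = $2,692.45.
Line 2 (3986.45.87, Merica, 2,715 units, $220,620.90):
Base rate for 3986.45.87 is 35%.
Origin Merica qualifies under the Ulistan–Merica agreement and 3986.45.87 is covered: preferential rate Free applies instead.
The additional-duty order on 3986.45.87 targets Bralador, not Merica; it does not apply.
Duty = $220,620.90 × 0% = $0.00.
Line 3 (8503.41.77, Bralador, 594 kg, $134,047.98):
Base rate for 8503.41.77 is 21%.
Additional duty on 8503.41.77 from Bralador: +17.4%. Applied ad valorem rate: 21% + 17.4% = 38.4%.
Duty = $134,047.98 × 38.4% = $51,474.42.
Total = $2,692.45 + $0.00 + $51,474.42 = $54,166.87.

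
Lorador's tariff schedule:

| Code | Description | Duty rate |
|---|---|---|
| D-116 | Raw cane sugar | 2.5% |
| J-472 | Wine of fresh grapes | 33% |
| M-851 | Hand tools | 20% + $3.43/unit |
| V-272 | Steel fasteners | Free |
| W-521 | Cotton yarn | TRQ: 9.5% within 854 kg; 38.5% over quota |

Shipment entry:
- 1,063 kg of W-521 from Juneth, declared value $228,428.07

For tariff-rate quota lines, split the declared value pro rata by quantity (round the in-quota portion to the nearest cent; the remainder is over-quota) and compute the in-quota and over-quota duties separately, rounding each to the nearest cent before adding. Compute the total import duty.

$34,725.15

Line 1 (W-521, Juneth, 1,063 kg, $228,428.07):
Code W-521 is under a tariff-rate quota (threshold 854 kg). In-quota: 854 kg at 9.5%; over-quota: 209 kg at 38.5%.
Pro-rata value split: in-quota = $228,428.07 × 854/1,063 = $183,516.06; over-quota = $228,428.07 − $183,516.06 = $44,912.01.
In-quota duty = $183,516.06 × 9.5% = $17,434.03. Over-quota duty = $44,912.01 × 38.5% = $17,291.12.
Line duty = $17,434.03 + $17,291.12 = $34,725.15.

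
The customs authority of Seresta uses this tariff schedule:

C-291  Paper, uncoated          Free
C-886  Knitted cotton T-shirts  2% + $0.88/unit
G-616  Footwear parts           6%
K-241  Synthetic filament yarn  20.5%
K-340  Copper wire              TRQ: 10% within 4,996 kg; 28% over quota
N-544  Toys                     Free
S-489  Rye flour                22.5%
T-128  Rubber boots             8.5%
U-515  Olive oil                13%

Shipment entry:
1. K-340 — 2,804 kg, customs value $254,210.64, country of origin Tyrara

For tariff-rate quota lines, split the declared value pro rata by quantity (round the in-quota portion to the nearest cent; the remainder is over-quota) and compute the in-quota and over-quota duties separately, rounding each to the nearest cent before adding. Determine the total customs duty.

Line 1 (K-340, Tyrara, 2,804 kg, $254,210.64):
Code K-340 is under a tariff-rate quota (threshold 4,996 kg). Quantity 2,804 kg is within the quota, so the in-quota rate 10% applies to the full value.
Duty = $254,210.64 × 10% = $25,421.06.

$25,421.06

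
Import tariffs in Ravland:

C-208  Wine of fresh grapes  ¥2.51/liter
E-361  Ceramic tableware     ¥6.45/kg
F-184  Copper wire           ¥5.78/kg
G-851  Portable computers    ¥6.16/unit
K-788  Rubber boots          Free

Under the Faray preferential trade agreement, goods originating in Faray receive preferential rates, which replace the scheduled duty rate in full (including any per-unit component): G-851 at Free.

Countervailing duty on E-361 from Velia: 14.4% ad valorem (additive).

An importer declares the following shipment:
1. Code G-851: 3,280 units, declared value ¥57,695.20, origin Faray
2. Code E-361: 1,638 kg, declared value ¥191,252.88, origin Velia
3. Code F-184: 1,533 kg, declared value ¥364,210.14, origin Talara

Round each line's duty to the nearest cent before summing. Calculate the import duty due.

¥46,966.25

Line 1 (G-851, Faray, 3,280 units, ¥57,695.20):
Base rate for G-851 is ¥6.16/unit.
Origin Faray qualifies under the Ravland–Faray agreement and G-851 is covered: preferential rate Free applies instead.
Duty = ¥57,695.20 × 0% = ¥0.00.
Line 2 (E-361, Velia, 1,638 kg, ¥191,252.88):
Base rate for E-361 is ¥6.45/kg.
Additional duty on E-361 from Velia: +14.4% ad valorem. Applied ad valorem rate = 14.4%.
Duty = ¥191,252.88 × 14.4% + 1,638 × ¥6.45 = ¥38,105.51.
Line 3 (F-184, Talara, 1,533 kg, ¥364,210.14):
Base rate for F-184 is ¥5.78/kg.
Duty = 1,533 × ¥5.78 = ¥8,860.74.
Total = ¥0.00 + ¥38,105.51 + ¥8,860.74 = ¥46,966.25.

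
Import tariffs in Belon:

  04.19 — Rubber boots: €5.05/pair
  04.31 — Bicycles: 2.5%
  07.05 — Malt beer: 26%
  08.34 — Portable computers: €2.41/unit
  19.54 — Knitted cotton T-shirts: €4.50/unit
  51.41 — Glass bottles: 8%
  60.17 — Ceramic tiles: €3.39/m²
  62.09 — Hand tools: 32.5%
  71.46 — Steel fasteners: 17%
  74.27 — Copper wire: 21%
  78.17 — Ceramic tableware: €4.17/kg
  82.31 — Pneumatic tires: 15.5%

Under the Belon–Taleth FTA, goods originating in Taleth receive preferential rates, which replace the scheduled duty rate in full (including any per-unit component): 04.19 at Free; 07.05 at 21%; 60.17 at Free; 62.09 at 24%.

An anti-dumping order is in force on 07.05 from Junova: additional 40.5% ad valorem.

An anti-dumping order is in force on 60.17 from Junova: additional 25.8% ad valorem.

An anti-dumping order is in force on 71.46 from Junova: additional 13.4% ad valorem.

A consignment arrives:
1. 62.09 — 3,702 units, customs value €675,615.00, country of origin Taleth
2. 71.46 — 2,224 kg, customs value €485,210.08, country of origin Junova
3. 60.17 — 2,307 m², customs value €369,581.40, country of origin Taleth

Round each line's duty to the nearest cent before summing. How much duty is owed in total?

Line 1 (62.09, Taleth, 3,702 units, €675,615.00):
Base rate for 62.09 is 32.5%.
Origin Taleth qualifies under the Belon–Taleth agreement and 62.09 is covered: preferential rate 24% applies instead.
Duty = €675,615.00 × 24% = €162,147.60.
Line 2 (71.46, Junova, 2,224 kg, €485,210.08):
Base rate for 71.46 is 17%.
Additional duty on 71.46 from Junova: +13.4%. Applied ad valorem rate: 17% + 13.4% = 30.4%.
Duty = €485,210.08 × 30.4% = €147,503.86.
Line 3 (60.17, Taleth, 2,307 m², €369,581.40):
Base rate for 60.17 is €3.39/m².
Origin Taleth qualifies under the Belon–Taleth agreement and 60.17 is covered: preferential rate Free applies instead.
The additional-duty order on 60.17 targets Junova, not Taleth; it does not apply.
Duty = €369,581.40 × 0% = €0.00.
Total = €162,147.60 + €147,503.86 + €0.00 = €309,651.46.

€309,651.46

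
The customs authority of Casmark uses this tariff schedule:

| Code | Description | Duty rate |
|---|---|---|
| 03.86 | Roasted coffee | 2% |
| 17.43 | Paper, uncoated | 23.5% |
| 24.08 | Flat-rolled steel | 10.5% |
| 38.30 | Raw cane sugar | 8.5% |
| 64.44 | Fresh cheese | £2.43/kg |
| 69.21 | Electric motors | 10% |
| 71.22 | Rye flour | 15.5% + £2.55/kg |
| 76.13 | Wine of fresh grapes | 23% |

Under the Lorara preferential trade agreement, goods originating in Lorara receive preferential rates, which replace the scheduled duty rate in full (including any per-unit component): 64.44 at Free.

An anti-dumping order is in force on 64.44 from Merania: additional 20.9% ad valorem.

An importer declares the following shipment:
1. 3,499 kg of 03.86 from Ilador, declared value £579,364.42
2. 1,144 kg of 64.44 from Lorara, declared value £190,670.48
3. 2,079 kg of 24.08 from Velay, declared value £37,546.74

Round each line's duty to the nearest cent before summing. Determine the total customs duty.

Line 1 (03.86, Ilador, 3,499 kg, £579,364.42):
Base rate for 03.86 is 2%.
Duty = £579,364.42 × 2% = £11,587.29.
Line 2 (64.44, Lorara, 1,144 kg, £190,670.48):
Base rate for 64.44 is £2.43/kg.
Origin Lorara qualifies under the Casmark–Lorara agreement and 64.44 is covered: preferential rate Free applies instead.
The additional-duty order on 64.44 targets Merania, not Lorara; it does not apply.
Duty = £190,670.48 × 0% = £0.00.
Line 3 (24.08, Velay, 2,079 kg, £37,546.74):
Base rate for 24.08 is 10.5%.
Duty = £37,546.74 × 10.5% = £3,942.41.
Total = £11,587.29 + £0.00 + £3,942.41 = £15,529.70.

£15,529.70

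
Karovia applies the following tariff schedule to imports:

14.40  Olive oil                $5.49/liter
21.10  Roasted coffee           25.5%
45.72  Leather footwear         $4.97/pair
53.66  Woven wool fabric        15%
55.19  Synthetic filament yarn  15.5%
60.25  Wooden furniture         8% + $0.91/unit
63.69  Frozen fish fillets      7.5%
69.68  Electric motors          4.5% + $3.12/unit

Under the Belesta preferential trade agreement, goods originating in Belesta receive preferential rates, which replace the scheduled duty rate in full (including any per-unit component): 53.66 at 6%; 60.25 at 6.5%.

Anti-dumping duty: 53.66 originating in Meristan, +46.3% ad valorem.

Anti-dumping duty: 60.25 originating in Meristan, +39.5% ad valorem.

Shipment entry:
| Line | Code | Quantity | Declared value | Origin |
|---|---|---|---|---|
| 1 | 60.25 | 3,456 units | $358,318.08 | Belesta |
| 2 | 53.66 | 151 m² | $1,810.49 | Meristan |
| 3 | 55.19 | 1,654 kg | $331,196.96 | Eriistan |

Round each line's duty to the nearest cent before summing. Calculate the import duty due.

$75,736.04

Line 1 (60.25, Belesta, 3,456 units, $358,318.08):
Base rate for 60.25 is 8% + $0.91/unit.
Origin Belesta qualifies under the Karovia–Belesta agreement and 60.25 is covered: preferential rate 6.5% applies instead.
The additional-duty order on 60.25 targets Meristan, not Belesta; it does not apply.
Duty = $358,318.08 × 6.5% = $23,290.68.
Line 2 (53.66, Meristan, 151 m², $1,810.49):
Base rate for 53.66 is 15%.
53.66 has an FTA preferential rate, but origin Meristan is not Belesta; base rate stands.
Additional duty on 53.66 from Meristan: +46.3%. Applied ad valorem rate: 15% + 46.3% = 61.3%.
Duty = $1,810.49 × 61.3% = $1,109.83.
Line 3 (55.19, Eriistan, 1,654 kg, $331,196.96):
Base rate for 55.19 is 15.5%.
Duty = $331,196.96 × 15.5% = $51,335.53.
Total = $23,290.68 + $1,109.83 + $51,335.53 = $75,736.04.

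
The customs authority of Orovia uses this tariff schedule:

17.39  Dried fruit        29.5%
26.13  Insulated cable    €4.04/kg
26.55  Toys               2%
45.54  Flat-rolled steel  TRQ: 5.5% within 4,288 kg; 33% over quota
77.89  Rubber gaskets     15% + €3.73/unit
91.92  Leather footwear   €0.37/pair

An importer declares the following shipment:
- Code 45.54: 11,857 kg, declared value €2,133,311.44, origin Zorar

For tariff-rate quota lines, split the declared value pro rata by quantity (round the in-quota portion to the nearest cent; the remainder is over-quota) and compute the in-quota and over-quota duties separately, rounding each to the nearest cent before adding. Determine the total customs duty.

€491,831.11

Line 1 (45.54, Zorar, 11,857 kg, €2,133,311.44):
Code 45.54 is under a tariff-rate quota (threshold 4,288 kg). In-quota: 4,288 kg at 5.5%; over-quota: 7,569 kg at 33%.
Pro-rata value split: in-quota = €2,133,311.44 × 4,288/11,857 = €771,496.96; over-quota = €2,133,311.44 − €771,496.96 = €1,361,814.48.
In-quota duty = €771,496.96 × 5.5% = €42,432.33. Over-quota duty = €1,361,814.48 × 33% = €449,398.78.
Line duty = €42,432.33 + €449,398.78 = €491,831.11.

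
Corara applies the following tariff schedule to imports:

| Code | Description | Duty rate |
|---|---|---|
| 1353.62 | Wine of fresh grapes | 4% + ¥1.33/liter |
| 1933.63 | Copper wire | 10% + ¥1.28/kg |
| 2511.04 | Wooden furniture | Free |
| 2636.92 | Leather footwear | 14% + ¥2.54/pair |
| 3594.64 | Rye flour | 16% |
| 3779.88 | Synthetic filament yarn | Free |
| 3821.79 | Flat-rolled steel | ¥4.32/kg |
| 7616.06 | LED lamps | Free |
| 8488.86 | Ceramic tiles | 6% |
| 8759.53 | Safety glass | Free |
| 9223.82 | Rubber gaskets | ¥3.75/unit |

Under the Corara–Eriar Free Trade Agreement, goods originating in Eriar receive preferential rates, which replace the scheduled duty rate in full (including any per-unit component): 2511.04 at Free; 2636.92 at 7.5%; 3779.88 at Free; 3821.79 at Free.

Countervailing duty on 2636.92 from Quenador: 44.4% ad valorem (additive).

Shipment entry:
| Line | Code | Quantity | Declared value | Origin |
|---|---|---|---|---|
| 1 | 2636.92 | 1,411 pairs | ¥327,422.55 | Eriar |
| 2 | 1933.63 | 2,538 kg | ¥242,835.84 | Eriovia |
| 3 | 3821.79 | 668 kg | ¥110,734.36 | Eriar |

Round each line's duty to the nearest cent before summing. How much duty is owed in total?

¥52,088.91

Line 1 (2636.92, Eriar, 1,411 pairs, ¥327,422.55):
Base rate for 2636.92 is 14% + ¥2.54/pair.
Origin Eriar qualifies under the Corara–Eriar agreement and 2636.92 is covered: preferential rate 7.5% applies instead.
The additional-duty order on 2636.92 targets Quenador, not Eriar; it does not apply.
Duty = ¥327,422.55 × 7.5% = ¥24,556.69.
Line 2 (1933.63, Eriovia, 2,538 kg, ¥242,835.84):
Base rate for 1933.63 is 10% + ¥1.28/kg.
Duty = ¥242,835.84 × 10% + 2,538 × ¥1.28 = ¥27,532.22.
Line 3 (3821.79, Eriar, 668 kg, ¥110,734.36):
Base rate for 3821.79 is ¥4.32/kg.
Origin Eriar qualifies under the Corara–Eriar agreement and 3821.79 is covered: preferential rate Free applies instead.
Duty = ¥110,734.36 × 0% = ¥0.00.
Total = ¥24,556.69 + ¥27,532.22 + ¥0.00 = ¥52,088.91.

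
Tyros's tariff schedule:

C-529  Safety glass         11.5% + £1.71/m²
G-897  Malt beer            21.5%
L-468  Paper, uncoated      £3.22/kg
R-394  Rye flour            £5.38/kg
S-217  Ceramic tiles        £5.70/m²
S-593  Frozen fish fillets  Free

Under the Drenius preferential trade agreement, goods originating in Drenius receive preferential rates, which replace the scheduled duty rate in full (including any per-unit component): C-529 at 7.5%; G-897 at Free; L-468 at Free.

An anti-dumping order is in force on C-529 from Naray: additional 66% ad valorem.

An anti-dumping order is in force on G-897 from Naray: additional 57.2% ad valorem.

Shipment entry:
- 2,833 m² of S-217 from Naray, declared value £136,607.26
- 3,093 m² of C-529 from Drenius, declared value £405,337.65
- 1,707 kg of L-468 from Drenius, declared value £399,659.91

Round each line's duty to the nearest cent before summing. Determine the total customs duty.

Line 1 (S-217, Naray, 2,833 m², £136,607.26):
Base rate for S-217 is £5.70/m².
Duty = 2,833 × £5.70 = £16,148.10.
Line 2 (C-529, Drenius, 3,093 m², £405,337.65):
Base rate for C-529 is 11.5% + £1.71/m².
Origin Drenius qualifies under the Tyros–Drenius agreement and C-529 is covered: preferential rate 7.5% applies instead.
The additional-duty order on C-529 targets Naray, not Drenius; it does not apply.
Duty = £405,337.65 × 7.5% = £30,400.32.
Line 3 (L-468, Drenius, 1,707 kg, £399,659.91):
Base rate for L-468 is £3.22/kg.
Origin Drenius qualifies under the Tyros–Drenius agreement and L-468 is covered: preferential rate Free applies instead.
Duty = £399,659.91 × 0% = £0.00.
Total = £16,148.10 + £30,400.32 + £0.00 = £46,548.42.

£46,548.42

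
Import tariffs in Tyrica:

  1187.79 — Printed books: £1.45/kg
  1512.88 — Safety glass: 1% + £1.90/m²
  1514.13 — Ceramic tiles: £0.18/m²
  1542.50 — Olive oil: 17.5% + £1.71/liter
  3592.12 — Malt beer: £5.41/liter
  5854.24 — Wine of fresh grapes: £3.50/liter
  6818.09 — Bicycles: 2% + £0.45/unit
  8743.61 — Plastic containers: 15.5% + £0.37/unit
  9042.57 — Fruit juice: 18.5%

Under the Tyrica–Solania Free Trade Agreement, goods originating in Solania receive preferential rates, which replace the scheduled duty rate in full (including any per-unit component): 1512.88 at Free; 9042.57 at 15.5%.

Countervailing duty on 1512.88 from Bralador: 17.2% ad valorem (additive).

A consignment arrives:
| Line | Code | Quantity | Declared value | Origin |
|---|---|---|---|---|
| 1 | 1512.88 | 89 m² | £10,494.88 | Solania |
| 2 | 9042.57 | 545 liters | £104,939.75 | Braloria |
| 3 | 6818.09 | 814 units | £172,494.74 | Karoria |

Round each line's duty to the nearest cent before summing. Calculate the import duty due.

Line 1 (1512.88, Solania, 89 m², £10,494.88):
Base rate for 1512.88 is 1% + £1.90/m².
Origin Solania qualifies under the Tyrica–Solania agreement and 1512.88 is covered: preferential rate Free applies instead.
The additional-duty order on 1512.88 targets Bralador, not Solania; it does not apply.
Duty = £10,494.88 × 0% = £0.00.
Line 2 (9042.57, Braloria, 545 liters, £104,939.75):
Base rate for 9042.57 is 18.5%.
9042.57 has an FTA preferential rate, but origin Braloria is not Solania; base rate stands.
Duty = £104,939.75 × 18.5% = £19,413.85.
Line 3 (6818.09, Karoria, 814 units, £172,494.74):
Base rate for 6818.09 is 2% + £0.45/unit.
Duty = £172,494.74 × 2% + 814 × £0.45 = £3,816.19.
Total = £0.00 + £19,413.85 + £3,816.19 = £23,230.04.

£23,230.04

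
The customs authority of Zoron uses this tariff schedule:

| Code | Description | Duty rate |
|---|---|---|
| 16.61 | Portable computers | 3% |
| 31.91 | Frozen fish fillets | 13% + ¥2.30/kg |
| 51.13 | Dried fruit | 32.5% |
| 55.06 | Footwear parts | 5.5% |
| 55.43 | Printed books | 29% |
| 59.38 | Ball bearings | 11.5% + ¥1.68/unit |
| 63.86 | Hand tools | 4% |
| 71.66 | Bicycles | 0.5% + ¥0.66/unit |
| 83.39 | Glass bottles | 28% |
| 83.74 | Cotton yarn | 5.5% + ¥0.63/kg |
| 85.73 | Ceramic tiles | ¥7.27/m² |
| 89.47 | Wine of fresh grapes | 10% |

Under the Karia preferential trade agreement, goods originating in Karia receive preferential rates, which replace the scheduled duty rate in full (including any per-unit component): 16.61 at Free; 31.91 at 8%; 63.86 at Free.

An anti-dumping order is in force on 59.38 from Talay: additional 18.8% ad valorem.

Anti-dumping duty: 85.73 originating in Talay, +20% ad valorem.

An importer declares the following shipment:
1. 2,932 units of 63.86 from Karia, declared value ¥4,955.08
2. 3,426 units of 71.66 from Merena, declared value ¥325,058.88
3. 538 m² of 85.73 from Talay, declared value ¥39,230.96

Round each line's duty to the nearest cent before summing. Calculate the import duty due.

¥15,643.90

Line 1 (63.86, Karia, 2,932 units, ¥4,955.08):
Base rate for 63.86 is 4%.
Origin Karia qualifies under the Zoron–Karia agreement and 63.86 is covered: preferential rate Free applies instead.
Duty = ¥4,955.08 × 0% = ¥0.00.
Line 2 (71.66, Merena, 3,426 units, ¥325,058.88):
Base rate for 71.66 is 0.5% + ¥0.66/unit.
Duty = ¥325,058.88 × 0.5% + 3,426 × ¥0.66 = ¥3,886.45.
Line 3 (85.73, Talay, 538 m², ¥39,230.96):
Base rate for 85.73 is ¥7.27/m².
Additional duty on 85.73 from Talay: +20% ad valorem. Applied ad valorem rate = 20%.
Duty = ¥39,230.96 × 20% + 538 × ¥7.27 = ¥11,757.45.
Total = ¥0.00 + ¥3,886.45 + ¥11,757.45 = ¥15,643.90.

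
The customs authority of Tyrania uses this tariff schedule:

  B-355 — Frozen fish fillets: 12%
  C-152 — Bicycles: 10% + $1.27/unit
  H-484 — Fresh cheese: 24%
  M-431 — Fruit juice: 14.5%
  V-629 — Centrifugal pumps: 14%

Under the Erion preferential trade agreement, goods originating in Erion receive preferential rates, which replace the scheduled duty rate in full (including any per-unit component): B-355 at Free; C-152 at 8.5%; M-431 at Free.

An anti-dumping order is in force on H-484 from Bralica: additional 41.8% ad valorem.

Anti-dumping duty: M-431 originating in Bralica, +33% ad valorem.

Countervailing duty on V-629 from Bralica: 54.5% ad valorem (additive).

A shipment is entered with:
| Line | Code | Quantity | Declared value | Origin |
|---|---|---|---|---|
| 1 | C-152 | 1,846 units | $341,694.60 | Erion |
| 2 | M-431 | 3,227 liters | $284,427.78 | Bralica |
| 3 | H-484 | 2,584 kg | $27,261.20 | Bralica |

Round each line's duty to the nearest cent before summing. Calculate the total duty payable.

Line 1 (C-152, Erion, 1,846 units, $341,694.60):
Base rate for C-152 is 10% + $1.27/unit.
Origin Erion qualifies under the Tyrania–Erion agreement and C-152 is covered: preferential rate 8.5% applies instead.
Duty = $341,694.60 × 8.5% = $29,044.04.
Line 2 (M-431, Bralica, 3,227 liters, $284,427.78):
Base rate for M-431 is 14.5%.
M-431 has an FTA preferential rate, but origin Bralica is not Erion; base rate stands.
Additional duty on M-431 from Bralica: +33%. Applied ad valorem rate: 14.5% + 33% = 47.5%.
Duty = $284,427.78 × 47.5% = $135,103.20.
Line 3 (H-484, Bralica, 2,584 kg, $27,261.20):
Base rate for H-484 is 24%.
Additional duty on H-484 from Bralica: +41.8%. Applied ad valorem rate: 24% + 41.8% = 65.8%.
Duty = $27,261.20 × 65.8% = $17,937.87.
Total = $29,044.04 + $135,103.20 + $17,937.87 = $182,085.11.

$182,085.11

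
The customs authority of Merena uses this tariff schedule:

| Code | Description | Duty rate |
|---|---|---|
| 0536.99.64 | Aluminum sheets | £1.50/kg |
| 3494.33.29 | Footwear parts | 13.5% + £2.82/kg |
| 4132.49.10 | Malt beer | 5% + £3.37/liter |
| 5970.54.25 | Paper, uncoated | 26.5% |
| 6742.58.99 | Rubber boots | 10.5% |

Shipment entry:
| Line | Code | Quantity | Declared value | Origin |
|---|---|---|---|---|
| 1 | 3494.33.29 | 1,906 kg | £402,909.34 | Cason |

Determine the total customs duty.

£59,767.68

Line 1 (3494.33.29, Cason, 1,906 kg, £402,909.34):
Base rate for 3494.33.29 is 13.5% + £2.82/kg.
Duty = £402,909.34 × 13.5% + 1,906 × £2.82 = £59,767.68.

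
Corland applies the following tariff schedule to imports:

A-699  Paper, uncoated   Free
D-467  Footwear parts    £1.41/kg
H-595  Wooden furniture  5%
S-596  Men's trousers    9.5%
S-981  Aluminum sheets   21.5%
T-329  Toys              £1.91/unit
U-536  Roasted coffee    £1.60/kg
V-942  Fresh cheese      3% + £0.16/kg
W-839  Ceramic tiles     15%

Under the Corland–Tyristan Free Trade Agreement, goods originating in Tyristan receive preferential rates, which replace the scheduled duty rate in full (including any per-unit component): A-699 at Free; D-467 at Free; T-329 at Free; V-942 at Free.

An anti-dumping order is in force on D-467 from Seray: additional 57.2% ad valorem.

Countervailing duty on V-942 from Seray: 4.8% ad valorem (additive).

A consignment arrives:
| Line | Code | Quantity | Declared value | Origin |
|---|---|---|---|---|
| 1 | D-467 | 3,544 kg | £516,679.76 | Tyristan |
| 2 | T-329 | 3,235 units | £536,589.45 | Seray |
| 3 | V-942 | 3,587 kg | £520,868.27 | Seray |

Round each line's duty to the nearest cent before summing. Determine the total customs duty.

£47,380.50

Line 1 (D-467, Tyristan, 3,544 kg, £516,679.76):
Base rate for D-467 is £1.41/kg.
Origin Tyristan qualifies under the Corland–Tyristan agreement and D-467 is covered: preferential rate Free applies instead.
The additional-duty order on D-467 targets Seray, not Tyristan; it does not apply.
Duty = £516,679.76 × 0% = £0.00.
Line 2 (T-329, Seray, 3,235 units, £536,589.45):
Base rate for T-329 is £1.91/unit.
T-329 has an FTA preferential rate, but origin Seray is not Tyristan; base rate stands.
Duty = 3,235 × £1.91 = £6,178.85.
Line 3 (V-942, Seray, 3,587 kg, £520,868.27):
Base rate for V-942 is 3% + £0.16/kg.
V-942 has an FTA preferential rate, but origin Seray is not Tyristan; base rate stands.
Additional duty on V-942 from Seray: +4.8%. Applied ad valorem rate: 3% + 4.8% = 7.8%.
Duty = £520,868.27 × 7.8% + 3,587 × £0.16 = £41,201.65.
Total = £0.00 + £6,178.85 + £41,201.65 = £47,380.50.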